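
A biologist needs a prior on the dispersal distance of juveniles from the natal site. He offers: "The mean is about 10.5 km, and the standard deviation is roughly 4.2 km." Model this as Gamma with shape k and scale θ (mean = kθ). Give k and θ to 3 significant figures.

For Gamma(k, scale θ): mean = kθ, variance = kθ², so CV = 1/√k.
CV = SD/mean = 4.2/10.5 = 0.4, hence k = 1/CV² = 6.25.
Then θ = mean/k = 10.5/6.25 = 1.68.

k ≈ 6.25, θ ≈ 1.68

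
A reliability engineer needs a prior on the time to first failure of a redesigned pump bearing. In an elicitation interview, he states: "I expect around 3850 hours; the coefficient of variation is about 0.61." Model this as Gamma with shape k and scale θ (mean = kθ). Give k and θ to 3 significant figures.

k ≈ 2.69, θ ≈ 1430

For Gamma(k, scale θ): mean = kθ, variance = kθ², so CV = 1/√k.
CV = 0.61, hence k = 1/CV² = 2.69.
Then θ = mean/k = 3850/2.69 = 1430.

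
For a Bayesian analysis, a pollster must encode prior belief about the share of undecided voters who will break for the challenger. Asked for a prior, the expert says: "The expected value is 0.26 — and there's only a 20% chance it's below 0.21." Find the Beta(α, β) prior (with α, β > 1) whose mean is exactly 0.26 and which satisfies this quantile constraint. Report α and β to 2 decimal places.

With mean 0.26 fixed, write α = 0.26s, β = 0.74s where s = α+β.
Need P(θ < 0.21) = 0.2 under Beta(0.26s, 0.74s). Normal approximation: (q−m)/√(m(1−m)/s) ≈ z_{0.2} = -0.842, so s ≈ 0.26·0.74·(-0.842)²/(0.21−0.26)² = 54.5.
At s = 54.5: P(θ<0.21) ≈ 0.204. Adjusting to match 0.2 gives s ≈ 56.04.
So α = 0.26·56.04 ≈ 14.57, β = 0.74·56.04 ≈ 41.47.

α ≈ 14.57, β ≈ 41.47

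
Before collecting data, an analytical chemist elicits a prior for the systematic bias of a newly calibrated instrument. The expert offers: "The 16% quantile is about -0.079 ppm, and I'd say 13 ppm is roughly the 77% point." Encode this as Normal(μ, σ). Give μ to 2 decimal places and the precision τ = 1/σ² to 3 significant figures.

For Normal(μ,σ), the p-quantile is μ + z_p·σ. Here z_{0.16} = -0.9945, z_{0.77} = 0.7388.
So -0.079 = μ − 0.9945σ and 13 = μ + 0.7388σ.
Subtracting: σ = (13 − -0.079)/(0.7388 − (-0.9945)) = 7.55.
Then μ = -0.079 − (-0.9945)·7.55 = 7.42.
Precision τ = 1/σ² = 1/7.546² = 0.0176.

μ = 7.42, τ = 0.0176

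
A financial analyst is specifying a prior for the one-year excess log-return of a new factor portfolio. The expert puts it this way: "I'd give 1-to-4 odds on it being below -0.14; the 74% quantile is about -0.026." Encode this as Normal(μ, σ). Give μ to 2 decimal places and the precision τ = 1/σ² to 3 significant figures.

The p-quantile of Normal(μ,σ) is μ + z_p·σ, with z_{0.2} = -0.8416 and z_{0.74} = 0.6433.
Eliminate σ: μ = (z₂·x₁ − z₁·x₂)/(z₂ − z₁) = (0.6433·-0.14 − (-0.8416)·-0.026)/1.485 = -0.08.
Then σ = (x₂ − x₁)/(z₂ − z₁) = (-0.026 − -0.14)/1.485 = 0.08.
Precision τ = 1/σ² = 1/0.07677² = 170.

μ = -0.08, τ = 170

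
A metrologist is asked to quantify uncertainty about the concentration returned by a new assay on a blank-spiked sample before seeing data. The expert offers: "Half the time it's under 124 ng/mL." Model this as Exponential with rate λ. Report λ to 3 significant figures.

Exponential median = ln 2 / λ, so λ = ln 2 / 124.0 = 0.00559.

λ ≈ 0.00559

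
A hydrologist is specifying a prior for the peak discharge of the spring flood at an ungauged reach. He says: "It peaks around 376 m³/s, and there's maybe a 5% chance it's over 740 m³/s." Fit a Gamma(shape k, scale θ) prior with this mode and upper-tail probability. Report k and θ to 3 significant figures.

k ≈ 7.05, θ ≈ 62.1

Gamma(k,θ) with k>1 has mode (k−1)θ, so θ = 376/(k−1).
Need P(X < 740) = 0.95 with θ tied to k this way. Start at k = 2, θ = 376: P(X<740) ≈ 0.585.
Too low — raise k to concentrate. Iterating converges to k ≈ 7.05.
Then θ = 376/(7.05−1) ≈ 62.1.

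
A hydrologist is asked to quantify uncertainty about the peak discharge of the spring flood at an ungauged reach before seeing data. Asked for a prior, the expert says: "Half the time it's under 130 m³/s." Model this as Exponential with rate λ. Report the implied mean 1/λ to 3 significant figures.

mean ≈ 188 m³/s

Exponential median = ln 2 / λ, so λ = ln 2 / 130.0 = 0.00533.
Mean = 1/λ = 188 m³/s.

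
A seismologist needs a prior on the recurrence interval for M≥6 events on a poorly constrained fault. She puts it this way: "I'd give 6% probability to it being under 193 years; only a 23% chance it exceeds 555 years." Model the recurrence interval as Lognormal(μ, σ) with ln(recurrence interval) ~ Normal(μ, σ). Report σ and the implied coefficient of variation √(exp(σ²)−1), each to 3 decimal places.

If T ~ Lognormal(μ,σ) then ln T ~ Normal(μ,σ), so the p-quantile of ln T is μ + z_p·σ.
ln(193) = 5.263 and ln(555) = 6.319; z_{0.06} = -1.555, z_{0.77} = 0.7388.
σ = (6.319 − 5.263)/(0.7388 − (-1.555)) = 0.461.
μ = 5.263 − (-1.555)·0.461 = 5.979.
CV = √(exp(σ²)−1) = √(exp(0.2121)−1) = 0.486.

σ ≈ 0.461, CV ≈ 0.486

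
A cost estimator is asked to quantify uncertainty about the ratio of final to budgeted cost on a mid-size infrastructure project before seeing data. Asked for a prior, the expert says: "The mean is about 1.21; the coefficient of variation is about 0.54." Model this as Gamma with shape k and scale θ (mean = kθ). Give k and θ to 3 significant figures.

k ≈ 3.43, θ ≈ 0.353

For Gamma(k, scale θ): mean = kθ, variance = kθ², so CV = 1/√k.
CV = 0.54, hence k = 1/CV² = 3.43.
Then θ = mean/k = 1.21/3.43 = 0.353.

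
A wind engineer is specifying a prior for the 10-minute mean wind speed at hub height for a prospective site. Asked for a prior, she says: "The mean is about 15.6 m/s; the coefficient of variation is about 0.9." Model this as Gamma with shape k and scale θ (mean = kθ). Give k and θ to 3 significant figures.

k ≈ 1.23, θ ≈ 12.6

For Gamma(k, scale θ): mean = kθ, variance = kθ², so CV = 1/√k.
CV = 0.9, hence k = 1/CV² = 1.23.
Then θ = mean/k = 15.6/1.23 = 12.6.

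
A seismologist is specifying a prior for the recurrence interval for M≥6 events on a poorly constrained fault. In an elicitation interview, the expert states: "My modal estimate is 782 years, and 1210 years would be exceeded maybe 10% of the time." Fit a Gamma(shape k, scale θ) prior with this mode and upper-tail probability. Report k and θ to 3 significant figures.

k ≈ 10.8, θ ≈ 79.7

Gamma(k,θ) with k>1 has mode (k−1)θ, so θ = 782/(k−1).
Need P(X < 1210) = 0.9 with θ tied to k this way. Start at k = 2, θ = 782: P(X<1210) ≈ 0.458.
Too low — raise k to concentrate. Iterating converges to k ≈ 10.8.
Then θ = 782/(10.8−1) ≈ 79.7.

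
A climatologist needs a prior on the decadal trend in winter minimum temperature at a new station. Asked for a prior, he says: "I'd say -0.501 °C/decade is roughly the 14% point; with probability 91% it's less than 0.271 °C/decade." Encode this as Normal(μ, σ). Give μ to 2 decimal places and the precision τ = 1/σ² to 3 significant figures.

For Normal(μ,σ), the p-quantile is μ + z_p·σ. Here z_{0.14} = -1.08, z_{0.91} = 1.341.
So -0.501 = μ − 1.08σ and 0.271 = μ + 1.341σ.
Subtracting: σ = (0.271 − -0.501)/(1.341 − (-1.08)) = 0.32.
Then μ = -0.501 − (-1.08)·0.32 = -0.16.
Precision τ = 1/σ² = 1/0.3189² = 9.84.

μ = -0.16, τ = 9.84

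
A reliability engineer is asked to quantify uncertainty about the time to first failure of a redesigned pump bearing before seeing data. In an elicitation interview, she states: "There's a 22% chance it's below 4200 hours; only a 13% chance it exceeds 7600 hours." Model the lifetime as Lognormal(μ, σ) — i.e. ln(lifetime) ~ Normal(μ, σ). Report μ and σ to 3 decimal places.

μ ≈ 8.584, σ ≈ 0.312

If T ~ Lognormal(μ,σ) then ln T ~ Normal(μ,σ), so the p-quantile of ln T is μ + z_p·σ.
ln(4200) = 8.343 and ln(7600) = 8.936; z_{0.22} = -0.7722, z_{0.87} = 1.126.
σ = (8.936 − 8.343)/(1.126 − (-0.7722)) = 0.312.
μ = 8.343 − (-0.7722)·0.312 = 8.584.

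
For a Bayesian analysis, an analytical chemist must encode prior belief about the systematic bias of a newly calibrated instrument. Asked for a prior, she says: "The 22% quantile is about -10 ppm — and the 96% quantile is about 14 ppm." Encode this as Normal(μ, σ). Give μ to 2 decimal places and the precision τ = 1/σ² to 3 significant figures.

μ = -2.65, τ = 0.0111

The p-quantile of Normal(μ,σ) is μ + z_p·σ, with z_{0.22} = -0.7722 and z_{0.96} = 1.751.
Eliminate σ: μ = (z₂·x₁ − z₁·x₂)/(z₂ − z₁) = (1.751·-10 − (-0.7722)·14)/2.523 = -2.65.
Then σ = (x₂ − x₁)/(z₂ − z₁) = (14 − -10)/2.523 = 9.51.
Precision τ = 1/σ² = 1/9.513² = 0.0111.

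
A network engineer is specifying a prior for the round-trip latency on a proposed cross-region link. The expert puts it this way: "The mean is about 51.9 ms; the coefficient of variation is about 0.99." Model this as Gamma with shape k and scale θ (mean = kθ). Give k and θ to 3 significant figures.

For Gamma(k, scale θ): mean = kθ, variance = kθ², so CV = 1/√k.
CV = 0.99, hence k = 1/CV² = 1.02.
Then θ = mean/k = 51.9/1.02 = 50.9.

k ≈ 1.02, θ ≈ 50.9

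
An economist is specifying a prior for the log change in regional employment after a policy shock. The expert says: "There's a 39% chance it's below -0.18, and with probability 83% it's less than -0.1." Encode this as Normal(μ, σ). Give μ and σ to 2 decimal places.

For Normal(μ,σ), the p-quantile is μ + z_p·σ. Here z_{0.39} = -0.2793, z_{0.83} = 0.9542.
So -0.18 = μ − 0.2793σ and -0.1 = μ + 0.9542σ.
Subtracting: σ = (-0.1 − -0.18)/(0.9542 − (-0.2793)) = 0.06.
Then μ = -0.18 − (-0.2793)·0.06 = -0.16.

μ = -0.16, σ = 0.06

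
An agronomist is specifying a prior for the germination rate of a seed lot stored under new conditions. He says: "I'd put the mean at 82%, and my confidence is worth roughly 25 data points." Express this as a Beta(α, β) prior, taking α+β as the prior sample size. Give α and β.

α = 20.5, β = 4.5

Under the effective-sample-size interpretation, Beta(α, β) has prior mean α/(α+β) and prior sample size α+β.
So α+β = 25 and α/(α+β) = 0.82, giving α = 0.82·25 = 20.5 and β = 25 − 20.5 = 4.5.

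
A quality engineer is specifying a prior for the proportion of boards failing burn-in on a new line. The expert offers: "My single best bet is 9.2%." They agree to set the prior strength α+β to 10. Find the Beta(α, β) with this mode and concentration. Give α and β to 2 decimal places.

For α,β > 1 the Beta mode is (α−1)/(α+β−2). With α+β = 10, the mode is (α−1)/8.
Set (α−1)/8 = 0.092 → α = 1 + 0.092·8 = 1.74.
β = 10 − α = 8.26.

α = 1.74, β = 8.26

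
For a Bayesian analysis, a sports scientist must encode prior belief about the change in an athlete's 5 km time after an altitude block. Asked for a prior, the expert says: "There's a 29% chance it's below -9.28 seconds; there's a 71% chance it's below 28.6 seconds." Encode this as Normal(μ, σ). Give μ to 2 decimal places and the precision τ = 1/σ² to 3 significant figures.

The p-quantile of Normal(μ,σ) is μ + z_p·σ, with z_{0.29} = -0.5534 and z_{0.71} = 0.5534.
Eliminate σ: μ = (z₂·x₁ − z₁·x₂)/(z₂ − z₁) = (0.5534·-9.28 − (-0.5534)·28.6)/1.107 = 9.66.
Then σ = (x₂ − x₁)/(z₂ − z₁) = (28.6 − -9.28)/1.107 = 34.23.
Precision τ = 1/σ² = 1/34.23² = 0.000854.

μ = 9.66, τ = 0.000854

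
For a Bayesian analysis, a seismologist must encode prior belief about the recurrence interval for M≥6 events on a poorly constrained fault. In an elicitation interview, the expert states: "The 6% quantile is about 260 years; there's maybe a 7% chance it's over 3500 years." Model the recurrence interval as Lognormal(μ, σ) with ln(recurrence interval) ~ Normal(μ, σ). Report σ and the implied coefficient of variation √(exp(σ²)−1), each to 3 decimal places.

σ ≈ 0.858, CV ≈ 1.043

If T ~ Lognormal(μ,σ) then ln T ~ Normal(μ,σ), so the p-quantile of ln T is μ + z_p·σ.
ln(260) = 5.561 and ln(3500) = 8.161; z_{0.06} = -1.555, z_{0.93} = 1.476.
σ = (8.161 − 5.561)/(1.476 − (-1.555)) = 0.858.
μ = 5.561 − (-1.555)·0.858 = 6.894.
CV = √(exp(σ²)−1) = √(exp(0.7359)−1) = 1.043.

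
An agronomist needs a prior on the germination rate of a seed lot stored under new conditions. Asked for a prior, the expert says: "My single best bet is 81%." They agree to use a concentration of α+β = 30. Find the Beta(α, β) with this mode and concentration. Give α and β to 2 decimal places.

For α,β > 1 the Beta mode is (α−1)/(α+β−2). With α+β = 30, the mode is (α−1)/28.
Set (α−1)/28 = 0.81 → α = 1 + 0.81·28 = 23.68.
β = 30 − α = 6.32.

α = 23.68, β = 6.32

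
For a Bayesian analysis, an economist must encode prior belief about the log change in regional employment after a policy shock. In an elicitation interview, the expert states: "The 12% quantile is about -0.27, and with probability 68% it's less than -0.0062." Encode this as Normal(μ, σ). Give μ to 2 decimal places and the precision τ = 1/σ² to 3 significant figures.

μ = -0.08, τ = 38.8

The p-quantile of Normal(μ,σ) is μ + z_p·σ, with z_{0.12} = -1.175 and z_{0.68} = 0.4677.
Eliminate σ: μ = (z₂·x₁ − z₁·x₂)/(z₂ − z₁) = (0.4677·-0.27 − (-1.175)·-0.0062)/1.643 = -0.08.
Then σ = (x₂ − x₁)/(z₂ − z₁) = (-0.0062 − -0.27)/1.643 = 0.16.
Precision τ = 1/σ² = 1/0.1606² = 38.8.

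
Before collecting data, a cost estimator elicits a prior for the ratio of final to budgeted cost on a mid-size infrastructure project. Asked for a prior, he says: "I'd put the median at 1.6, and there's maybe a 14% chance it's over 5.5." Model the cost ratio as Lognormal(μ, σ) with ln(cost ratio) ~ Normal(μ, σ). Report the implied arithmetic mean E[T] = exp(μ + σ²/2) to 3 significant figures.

If T ~ Lognormal(μ,σ) then ln T ~ Normal(μ,σ), so the p-quantile of ln T is μ + z_p·σ.
ln(1.6) = 0.47 and ln(5.5) = 1.705; z_{0.5} = 0, z_{0.86} = 1.08.
σ = (1.705 − 0.47)/(1.08 − (0)) = 1.143.
μ = 0.47 − (0)·1.143 = 0.470.
E[T] = exp(μ + σ²/2) = exp(0.470 + 0.6532) = 3.07.

E[T] ≈ 3.07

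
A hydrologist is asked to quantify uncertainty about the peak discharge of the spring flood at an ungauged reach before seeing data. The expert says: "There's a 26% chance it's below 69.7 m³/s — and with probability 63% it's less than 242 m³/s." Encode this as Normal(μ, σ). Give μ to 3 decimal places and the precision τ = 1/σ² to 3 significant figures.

For Normal(μ,σ), the p-quantile is μ + z_p·σ. Here z_{0.26} = -0.6433, z_{0.63} = 0.3319.
So 69.7 = μ − 0.6433σ and 242 = μ + 0.3319σ.
Subtracting: σ = (242 − 69.7)/(0.3319 − (-0.6433)) = 176.682.
Then μ = 69.7 − (-0.6433)·176.682 = 183.368.
Precision τ = 1/σ² = 1/176.7² = 3.2e-05.

μ = 183.368, τ = 3.2e-05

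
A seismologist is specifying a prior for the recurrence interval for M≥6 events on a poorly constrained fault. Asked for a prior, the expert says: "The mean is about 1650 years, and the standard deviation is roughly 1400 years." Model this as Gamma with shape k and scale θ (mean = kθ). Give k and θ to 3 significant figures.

k ≈ 1.39, θ ≈ 1190

For Gamma(k, scale θ): mean = kθ, variance = kθ², so CV = 1/√k.
CV = SD/mean = 1400/1650 = 0.8485, hence k = 1/CV² = 1.39.
Then θ = mean/k = 1650/1.39 = 1190.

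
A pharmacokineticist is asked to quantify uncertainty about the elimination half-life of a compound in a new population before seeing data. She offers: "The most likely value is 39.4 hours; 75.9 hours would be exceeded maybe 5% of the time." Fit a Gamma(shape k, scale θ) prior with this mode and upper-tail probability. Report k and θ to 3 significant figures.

Gamma(k,θ) with k>1 has mode (k−1)θ, so θ = 39.4/(k−1).
Need P(X < 75.9) = 0.95 with θ tied to k this way. Start at k = 2, θ = 39.4: P(X<75.9) ≈ 0.574.
Too low — raise k to concentrate. Iterating converges to k ≈ 7.46.
Then θ = 39.4/(7.46−1) ≈ 6.1.

k ≈ 7.46, θ ≈ 6.1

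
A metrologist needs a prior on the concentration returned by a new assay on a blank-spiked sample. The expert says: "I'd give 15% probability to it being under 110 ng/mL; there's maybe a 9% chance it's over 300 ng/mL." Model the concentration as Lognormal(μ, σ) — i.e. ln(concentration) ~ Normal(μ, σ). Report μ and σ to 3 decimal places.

μ ≈ 5.138, σ ≈ 0.422

If T ~ Lognormal(μ,σ) then ln T ~ Normal(μ,σ), so the p-quantile of ln T is μ + z_p·σ.
ln(110) = 4.7 and ln(300) = 5.704; z_{0.15} = -1.036, z_{0.91} = 1.341.
σ = (5.704 − 4.7)/(1.341 − (-1.036)) = 0.422.
μ = 4.7 − (-1.036)·0.422 = 5.138.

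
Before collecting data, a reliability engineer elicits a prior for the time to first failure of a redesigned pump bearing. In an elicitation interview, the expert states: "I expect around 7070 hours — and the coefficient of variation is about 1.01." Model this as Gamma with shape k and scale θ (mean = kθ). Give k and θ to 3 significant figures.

k ≈ 0.98, θ ≈ 7210

For Gamma(k, scale θ): mean = kθ, variance = kθ², so CV = 1/√k.
CV = 1.01, hence k = 1/CV² = 0.98.
Then θ = mean/k = 7070/0.98 = 7210.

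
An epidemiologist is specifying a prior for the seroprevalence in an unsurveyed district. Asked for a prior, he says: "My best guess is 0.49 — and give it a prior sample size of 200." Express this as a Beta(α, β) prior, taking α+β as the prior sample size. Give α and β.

Under the effective-sample-size interpretation, Beta(α, β) has prior mean α/(α+β) and prior sample size α+β.
So α+β = 200 and α/(α+β) = 0.49, giving α = 0.49·200 = 98 and β = 200 − 98 = 102.

α = 98, β = 102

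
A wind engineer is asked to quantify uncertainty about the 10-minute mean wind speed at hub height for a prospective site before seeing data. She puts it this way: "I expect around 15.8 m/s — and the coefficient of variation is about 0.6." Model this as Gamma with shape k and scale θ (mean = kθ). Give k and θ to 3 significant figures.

k ≈ 2.78, θ ≈ 5.69

For Gamma(k, scale θ): mean = kθ, variance = kθ², so CV = 1/√k.
CV = 0.6, hence k = 1/CV² = 2.78.
Then θ = mean/k = 15.8/2.78 = 5.69.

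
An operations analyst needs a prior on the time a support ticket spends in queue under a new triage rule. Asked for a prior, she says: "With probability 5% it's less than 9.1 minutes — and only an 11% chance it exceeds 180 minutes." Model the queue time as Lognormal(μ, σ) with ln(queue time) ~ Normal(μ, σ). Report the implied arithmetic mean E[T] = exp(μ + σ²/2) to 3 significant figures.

E[T] ≈ 86.3 minutes

If T ~ Lognormal(μ,σ) then ln T ~ Normal(μ,σ), so the p-quantile of ln T is μ + z_p·σ.
ln(9.1) = 2.208 and ln(180) = 5.193; z_{0.05} = -1.645, z_{0.89} = 1.227.
σ = (5.193 − 2.208)/(1.227 − (-1.645)) = 1.039.
μ = 2.208 − (-1.645)·1.039 = 3.918.
E[T] = exp(μ + σ²/2) = exp(3.918 + 0.5402) = 86.3 minutes.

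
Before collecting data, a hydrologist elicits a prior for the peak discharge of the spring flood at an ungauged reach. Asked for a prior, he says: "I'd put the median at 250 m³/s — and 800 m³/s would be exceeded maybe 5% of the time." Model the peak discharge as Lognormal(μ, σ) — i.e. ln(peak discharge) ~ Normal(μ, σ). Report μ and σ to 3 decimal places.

μ ≈ 5.521, σ ≈ 0.707

If T ~ Lognormal(μ,σ) then ln T ~ Normal(μ,σ), so the p-quantile of ln T is μ + z_p·σ.
ln(250) = 5.521 and ln(800) = 6.685; z_{0.5} = 0, z_{0.95} = 1.645.
σ = (6.685 − 5.521)/(1.645 − (0)) = 0.707.
μ = 5.521 − (0)·0.707 = 5.521.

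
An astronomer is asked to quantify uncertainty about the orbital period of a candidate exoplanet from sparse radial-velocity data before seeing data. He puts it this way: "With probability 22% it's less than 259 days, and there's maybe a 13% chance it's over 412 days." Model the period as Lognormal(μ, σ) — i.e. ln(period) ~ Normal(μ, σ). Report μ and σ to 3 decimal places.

μ ≈ 5.746, σ ≈ 0.244

If T ~ Lognormal(μ,σ) then ln T ~ Normal(μ,σ), so the p-quantile of ln T is μ + z_p·σ.
ln(259) = 5.557 and ln(412) = 6.021; z_{0.22} = -0.7722, z_{0.87} = 1.126.
σ = (6.021 − 5.557)/(1.126 − (-0.7722)) = 0.244.
μ = 5.557 − (-0.7722)·0.244 = 5.746.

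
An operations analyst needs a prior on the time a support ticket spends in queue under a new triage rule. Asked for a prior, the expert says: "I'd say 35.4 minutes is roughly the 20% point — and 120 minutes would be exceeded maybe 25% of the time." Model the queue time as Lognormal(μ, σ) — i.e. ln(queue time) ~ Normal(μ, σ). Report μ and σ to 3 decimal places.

μ ≈ 4.244, σ ≈ 0.805

If T ~ Lognormal(μ,σ) then ln T ~ Normal(μ,σ), so the p-quantile of ln T is μ + z_p·σ.
ln(35.4) = 3.567 and ln(120) = 4.787; z_{0.2} = -0.8416, z_{0.75} = 0.6745.
σ = (4.787 − 3.567)/(0.6745 − (-0.8416)) = 0.805.
μ = 3.567 − (-0.8416)·0.805 = 4.244.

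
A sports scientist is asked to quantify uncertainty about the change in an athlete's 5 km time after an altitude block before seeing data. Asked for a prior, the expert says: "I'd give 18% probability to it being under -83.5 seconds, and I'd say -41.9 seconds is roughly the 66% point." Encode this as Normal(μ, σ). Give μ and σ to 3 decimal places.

For Normal(μ,σ), the p-quantile is μ + z_p·σ. Here z_{0.18} = -0.9154, z_{0.66} = 0.4125.
So -83.5 = μ − 0.9154σ and -41.9 = μ + 0.4125σ.
Subtracting: σ = (-41.9 − -83.5)/(0.4125 − (-0.9154)) = 31.329.
Then μ = -83.5 − (-0.9154)·31.329 = -54.822.

μ = -54.822, σ = 31.329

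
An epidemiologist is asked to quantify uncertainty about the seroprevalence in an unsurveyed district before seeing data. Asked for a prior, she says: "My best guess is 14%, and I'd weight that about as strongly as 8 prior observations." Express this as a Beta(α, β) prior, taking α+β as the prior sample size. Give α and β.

α = 1.12, β = 6.88

Under the effective-sample-size interpretation, Beta(α, β) has prior mean α/(α+β) and prior sample size α+β.
So α+β = 8 and α/(α+β) = 0.14, giving α = 0.14·8 = 1.12 and β = 8 − 1.12 = 6.88.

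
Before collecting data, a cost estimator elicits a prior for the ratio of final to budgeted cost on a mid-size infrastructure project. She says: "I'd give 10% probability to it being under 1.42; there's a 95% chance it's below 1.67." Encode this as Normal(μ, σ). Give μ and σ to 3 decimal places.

μ = 1.529, σ = 0.085

For Normal(μ,σ), the p-quantile is μ + z_p·σ. Here z_{0.1} = -1.282, z_{0.95} = 1.645.
So 1.42 = μ − 1.282σ and 1.67 = μ + 1.645σ.
Subtracting: σ = (1.67 − 1.42)/(1.645 − (-1.282)) = 0.085.
Then μ = 1.42 − (-1.282)·0.085 = 1.529.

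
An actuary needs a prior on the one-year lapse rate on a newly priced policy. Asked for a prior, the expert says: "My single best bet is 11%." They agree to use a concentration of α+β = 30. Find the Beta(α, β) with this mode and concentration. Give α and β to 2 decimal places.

For α,β > 1 the Beta mode is (α−1)/(α+β−2). With α+β = 30, the mode is (α−1)/28.
Set (α−1)/28 = 0.11 → α = 1 + 0.11·28 = 4.08.
β = 30 − α = 25.92.

α = 4.08, β = 25.92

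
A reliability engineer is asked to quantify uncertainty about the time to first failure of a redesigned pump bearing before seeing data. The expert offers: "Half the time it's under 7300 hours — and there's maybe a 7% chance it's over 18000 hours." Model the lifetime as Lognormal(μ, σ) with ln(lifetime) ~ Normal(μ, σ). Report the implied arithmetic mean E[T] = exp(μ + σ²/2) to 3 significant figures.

E[T] ≈ 8800 hours

If T ~ Lognormal(μ,σ) then ln T ~ Normal(μ,σ), so the p-quantile of ln T is μ + z_p·σ.
ln(7300) = 8.896 and ln(18000) = 9.798; z_{0.5} = 0, z_{0.93} = 1.476.
σ = (9.798 − 8.896)/(1.476 − (0)) = 0.612.
μ = 8.896 − (0)·0.612 = 8.896.
E[T] = exp(μ + σ²/2) = exp(8.896 + 0.1870) = 8800 hours.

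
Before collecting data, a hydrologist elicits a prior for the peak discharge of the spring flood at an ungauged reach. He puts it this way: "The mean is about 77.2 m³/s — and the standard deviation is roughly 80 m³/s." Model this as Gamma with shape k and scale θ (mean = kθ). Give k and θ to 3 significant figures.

k ≈ 0.931, θ ≈ 82.9

For Gamma(k, scale θ): mean = kθ, variance = kθ², so CV = 1/√k.
CV = SD/mean = 80/77.2 = 1.036, hence k = 1/CV² = 0.931.
Then θ = mean/k = 77.2/0.931 = 82.9.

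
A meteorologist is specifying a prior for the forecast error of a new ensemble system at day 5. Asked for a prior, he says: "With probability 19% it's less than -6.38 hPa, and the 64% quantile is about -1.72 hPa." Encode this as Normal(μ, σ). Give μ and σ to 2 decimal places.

For Normal(μ,σ), the p-quantile is μ + z_p·σ. Here z_{0.19} = -0.8779, z_{0.64} = 0.3585.
So -6.38 = μ − 0.8779σ and -1.72 = μ + 0.3585σ.
Subtracting: σ = (-1.72 − -6.38)/(0.3585 − (-0.8779)) = 3.77.
Then μ = -6.38 − (-0.8779)·3.77 = -3.07.

μ = -3.07, σ = 3.77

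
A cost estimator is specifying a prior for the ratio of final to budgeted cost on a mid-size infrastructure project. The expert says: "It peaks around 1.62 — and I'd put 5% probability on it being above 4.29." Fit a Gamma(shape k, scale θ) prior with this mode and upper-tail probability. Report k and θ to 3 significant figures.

k ≈ 3.84, θ ≈ 0.57

Gamma(k,θ) with k>1 has mode (k−1)θ, so θ = 1.62/(k−1).
Need P(X < 4.29) = 0.95 with θ tied to k this way. Start at k = 2, θ = 1.62: P(X<4.29) ≈ 0.742.
Too low — raise k to concentrate. Iterating converges to k ≈ 3.84.
Then θ = 1.62/(3.84−1) ≈ 0.57.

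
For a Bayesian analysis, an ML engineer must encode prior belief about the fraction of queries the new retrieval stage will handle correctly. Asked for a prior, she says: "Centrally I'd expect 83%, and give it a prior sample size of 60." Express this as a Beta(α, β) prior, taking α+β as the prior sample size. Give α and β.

Under the effective-sample-size interpretation, Beta(α, β) has prior mean α/(α+β) and prior sample size α+β.
So α+β = 60 and α/(α+β) = 0.83, giving α = 0.83·60 = 49.8 and β = 60 − 49.8 = 10.2.

α = 49.8, β = 10.2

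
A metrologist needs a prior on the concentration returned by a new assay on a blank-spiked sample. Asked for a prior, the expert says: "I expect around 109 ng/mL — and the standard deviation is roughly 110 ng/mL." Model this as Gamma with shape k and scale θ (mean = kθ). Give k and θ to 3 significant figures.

For Gamma(k, scale θ): mean = kθ, variance = kθ², so CV = 1/√k.
CV = SD/mean = 110/109 = 1.009, hence k = 1/CV² = 0.982.
Then θ = mean/k = 109/0.982 = 111.

k ≈ 0.982, θ ≈ 111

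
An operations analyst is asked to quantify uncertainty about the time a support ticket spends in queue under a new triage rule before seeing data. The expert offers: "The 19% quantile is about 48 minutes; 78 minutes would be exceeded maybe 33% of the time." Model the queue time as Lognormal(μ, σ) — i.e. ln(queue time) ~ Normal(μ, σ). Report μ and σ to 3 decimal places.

If T ~ Lognormal(μ,σ) then ln T ~ Normal(μ,σ), so the p-quantile of ln T is μ + z_p·σ.
ln(48) = 3.871 and ln(78) = 4.357; z_{0.19} = -0.8779, z_{0.67} = 0.4399.
σ = (4.357 − 3.871)/(0.4399 − (-0.8779)) = 0.368.
μ = 3.871 − (-0.8779)·0.368 = 4.195.

μ ≈ 4.195, σ ≈ 0.368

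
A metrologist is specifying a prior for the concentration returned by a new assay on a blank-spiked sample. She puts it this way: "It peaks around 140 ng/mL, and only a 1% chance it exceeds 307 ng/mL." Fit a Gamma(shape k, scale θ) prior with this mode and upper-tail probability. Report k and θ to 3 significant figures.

k ≈ 8.82, θ ≈ 17.9

Gamma(k,θ) with k>1 has mode (k−1)θ, so θ = 140/(k−1).
Need P(X < 307) = 0.99 with θ tied to k this way. Start at k = 2, θ = 140: P(X<307) ≈ 0.644.
Too low — raise k to concentrate. Iterating converges to k ≈ 8.82.
Then θ = 140/(8.82−1) ≈ 17.9.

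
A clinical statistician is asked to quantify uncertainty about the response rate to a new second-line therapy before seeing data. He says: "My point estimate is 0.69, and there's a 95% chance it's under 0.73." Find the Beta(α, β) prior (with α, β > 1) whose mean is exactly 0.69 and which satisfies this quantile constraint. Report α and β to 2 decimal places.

α ≈ 241.33, β ≈ 108.42

With mean 0.69 fixed, write α = 0.69s, β = 0.31s where s = α+β.
Need P(θ < 0.73) = 0.95 under Beta(0.69s, 0.31s). Normal approximation: (q−m)/√(m(1−m)/s) ≈ z_{0.95} = 1.64, so s ≈ 0.69·0.31·(1.64)²/(0.73−0.69)² = 361.7.
At s = 361.7: P(θ<0.73) ≈ 0.953. Adjusting to match 0.95 gives s ≈ 349.75.
So α = 0.69·349.75 ≈ 241.33, β = 0.31·349.75 ≈ 108.42.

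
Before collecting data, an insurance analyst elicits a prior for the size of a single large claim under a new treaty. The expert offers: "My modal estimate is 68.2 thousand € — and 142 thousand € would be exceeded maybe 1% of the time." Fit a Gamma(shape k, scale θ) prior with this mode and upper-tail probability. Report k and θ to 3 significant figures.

Gamma(k,θ) with k>1 has mode (k−1)θ, so θ = 68.2/(k−1).
Need P(X < 142) = 0.99 with θ tied to k this way. Start at k = 2, θ = 68.2: P(X<142) ≈ 0.616.
Too low — raise k to concentrate. Iterating converges to k ≈ 10.1.
Then θ = 68.2/(10.1−1) ≈ 7.53.

k ≈ 10.1, θ ≈ 7.53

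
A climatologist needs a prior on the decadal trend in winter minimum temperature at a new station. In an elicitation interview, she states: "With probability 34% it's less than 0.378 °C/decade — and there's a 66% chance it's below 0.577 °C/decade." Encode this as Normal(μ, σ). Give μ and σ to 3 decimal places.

μ = 0.477, σ = 0.241

For Normal(μ,σ), the p-quantile is μ + z_p·σ. Here z_{0.34} = -0.4125, z_{0.66} = 0.4125.
So 0.378 = μ − 0.4125σ and 0.577 = μ + 0.4125σ.
Subtracting: σ = (0.577 − 0.378)/(0.4125 − (-0.4125)) = 0.241.
Then μ = 0.378 − (-0.4125)·0.241 = 0.477.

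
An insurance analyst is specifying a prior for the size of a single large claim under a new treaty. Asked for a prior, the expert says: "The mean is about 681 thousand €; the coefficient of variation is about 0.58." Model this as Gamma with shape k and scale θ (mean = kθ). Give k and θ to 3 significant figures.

k ≈ 2.97, θ ≈ 229

For Gamma(k, scale θ): mean = kθ, variance = kθ², so CV = 1/√k.
CV = 0.58, hence k = 1/CV² = 2.97.
Then θ = mean/k = 681/2.97 = 229.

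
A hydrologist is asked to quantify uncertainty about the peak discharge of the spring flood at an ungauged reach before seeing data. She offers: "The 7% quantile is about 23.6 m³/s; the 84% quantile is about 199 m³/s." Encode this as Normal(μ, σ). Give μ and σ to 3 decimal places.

μ = 128.389, σ = 71.005

For Normal(μ,σ), the p-quantile is μ + z_p·σ. Here z_{0.07} = -1.476, z_{0.84} = 0.9945.
So 23.6 = μ − 1.476σ and 199 = μ + 0.9945σ.
Subtracting: σ = (199 − 23.6)/(0.9945 − (-1.476)) = 71.005.
Then μ = 23.6 − (-1.476)·71.005 = 128.389.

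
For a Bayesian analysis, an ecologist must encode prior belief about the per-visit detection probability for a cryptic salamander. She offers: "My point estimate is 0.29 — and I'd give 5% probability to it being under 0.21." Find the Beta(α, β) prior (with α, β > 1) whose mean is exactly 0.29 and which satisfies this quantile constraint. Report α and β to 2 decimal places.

α ≈ 23.13, β ≈ 56.64

With mean 0.29 fixed, write α = 0.29s, β = 0.71s where s = α+β.
Need P(θ < 0.21) = 0.05 under Beta(0.29s, 0.71s). Normal approximation: (q−m)/√(m(1−m)/s) ≈ z_{0.05} = -1.64, so s ≈ 0.29·0.71·(-1.64)²/(0.21−0.29)² = 87.0.
At s = 87.0: P(θ<0.21) ≈ 0.043. Adjusting to match 0.05 gives s ≈ 79.77.
So α = 0.29·79.77 ≈ 23.13, β = 0.71·79.77 ≈ 56.64.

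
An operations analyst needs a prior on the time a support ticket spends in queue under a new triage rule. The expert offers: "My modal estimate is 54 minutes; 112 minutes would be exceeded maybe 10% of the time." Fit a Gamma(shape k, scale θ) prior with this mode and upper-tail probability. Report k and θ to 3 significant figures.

k ≈ 4.61, θ ≈ 15

Gamma(k,θ) with k>1 has mode (k−1)θ, so θ = 54/(k−1).
Need P(X < 112) = 0.9 with θ tied to k this way. Start at k = 2, θ = 54: P(X<112) ≈ 0.614.
Too low — raise k to concentrate. Iterating converges to k ≈ 4.61.
Then θ = 54/(4.61−1) ≈ 15.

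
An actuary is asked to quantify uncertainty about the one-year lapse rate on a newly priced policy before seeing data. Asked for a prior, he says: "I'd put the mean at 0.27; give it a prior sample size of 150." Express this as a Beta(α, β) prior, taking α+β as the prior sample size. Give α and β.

α = 40.5, β = 109.5

Under the effective-sample-size interpretation, Beta(α, β) has prior mean α/(α+β) and prior sample size α+β.
So α+β = 150 and α/(α+β) = 0.27, giving α = 0.27·150 = 40.5 and β = 150 − 40.5 = 109.5.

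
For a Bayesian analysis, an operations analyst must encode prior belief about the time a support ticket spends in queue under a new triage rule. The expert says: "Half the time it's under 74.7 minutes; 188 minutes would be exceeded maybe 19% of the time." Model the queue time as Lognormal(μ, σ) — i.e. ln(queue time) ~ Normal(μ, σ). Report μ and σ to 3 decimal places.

If T ~ Lognormal(μ,σ) then ln T ~ Normal(μ,σ), so the p-quantile of ln T is μ + z_p·σ.
ln(74.7) = 4.313 and ln(188) = 5.236; z_{0.5} = 0, z_{0.81} = 0.8779.
σ = (5.236 − 4.313)/(0.8779 − (0)) = 1.051.
μ = 4.313 − (0)·1.051 = 4.313.

μ ≈ 4.313, σ ≈ 1.051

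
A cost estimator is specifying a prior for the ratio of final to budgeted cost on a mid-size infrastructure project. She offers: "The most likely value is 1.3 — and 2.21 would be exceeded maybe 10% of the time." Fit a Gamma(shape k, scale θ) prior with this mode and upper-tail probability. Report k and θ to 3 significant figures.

k ≈ 7.72, θ ≈ 0.193

Gamma(k,θ) with k>1 has mode (k−1)θ, so θ = 1.3/(k−1).
Need P(X < 2.21) = 0.9 with θ tied to k this way. Start at k = 2, θ = 1.3: P(X<2.21) ≈ 0.507.
Too low — raise k to concentrate. Iterating converges to k ≈ 7.72.
Then θ = 1.3/(7.72−1) ≈ 0.193.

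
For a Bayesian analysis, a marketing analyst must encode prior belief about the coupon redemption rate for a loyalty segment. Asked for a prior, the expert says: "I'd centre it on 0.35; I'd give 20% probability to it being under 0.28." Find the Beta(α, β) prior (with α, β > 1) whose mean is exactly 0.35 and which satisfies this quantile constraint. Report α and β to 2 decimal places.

α ≈ 11.79, β ≈ 21.89

With mean 0.35 fixed, write α = 0.35s, β = 0.65s where s = α+β.
Need P(θ < 0.28) = 0.2 under Beta(0.35s, 0.65s). Normal approximation: (q−m)/√(m(1−m)/s) ≈ z_{0.2} = -0.842, so s ≈ 0.35·0.65·(-0.842)²/(0.28−0.35)² = 32.9.
At s = 32.9: P(θ<0.28) ≈ 0.203. Adjusting to match 0.2 gives s ≈ 33.68.
So α = 0.35·33.68 ≈ 11.79, β = 0.65·33.68 ≈ 21.89.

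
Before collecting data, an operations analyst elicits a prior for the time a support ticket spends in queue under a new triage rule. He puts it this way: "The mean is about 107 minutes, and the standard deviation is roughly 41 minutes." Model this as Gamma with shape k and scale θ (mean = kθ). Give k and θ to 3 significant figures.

k ≈ 6.81, θ ≈ 15.7

For Gamma(k, scale θ): mean = kθ, variance = kθ², so CV = 1/√k.
CV = SD/mean = 41/107 = 0.3832, hence k = 1/CV² = 6.81.
Then θ = mean/k = 107/6.81 = 15.7.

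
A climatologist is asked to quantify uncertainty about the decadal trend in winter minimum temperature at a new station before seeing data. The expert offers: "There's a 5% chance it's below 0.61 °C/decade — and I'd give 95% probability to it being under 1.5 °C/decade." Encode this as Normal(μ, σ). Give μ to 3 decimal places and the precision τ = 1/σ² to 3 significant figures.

μ = 1.055, τ = 13.7

The p-quantile of Normal(μ,σ) is μ + z_p·σ, with z_{0.05} = -1.645 and z_{0.95} = 1.645.
Eliminate σ: μ = (z₂·x₁ − z₁·x₂)/(z₂ − z₁) = (1.645·0.61 − (-1.645)·1.5)/3.29 = 1.055.
Then σ = (x₂ − x₁)/(z₂ − z₁) = (1.5 − 0.61)/3.29 = 0.271.
Precision τ = 1/σ² = 1/0.2705² = 13.7.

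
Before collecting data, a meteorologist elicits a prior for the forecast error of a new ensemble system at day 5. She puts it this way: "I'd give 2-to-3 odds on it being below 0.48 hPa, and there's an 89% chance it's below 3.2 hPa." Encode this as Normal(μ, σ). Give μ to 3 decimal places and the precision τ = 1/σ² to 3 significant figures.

The p-quantile of Normal(μ,σ) is μ + z_p·σ, with z_{0.4} = -0.2533 and z_{0.89} = 1.227.
Eliminate σ: μ = (z₂·x₁ − z₁·x₂)/(z₂ − z₁) = (1.227·0.48 − (-0.2533)·3.2)/1.48 = 0.946.
Then σ = (x₂ − x₁)/(z₂ − z₁) = (3.2 − 0.48)/1.48 = 1.838.
Precision τ = 1/σ² = 1/1.838² = 0.296.

μ = 0.946, τ = 0.296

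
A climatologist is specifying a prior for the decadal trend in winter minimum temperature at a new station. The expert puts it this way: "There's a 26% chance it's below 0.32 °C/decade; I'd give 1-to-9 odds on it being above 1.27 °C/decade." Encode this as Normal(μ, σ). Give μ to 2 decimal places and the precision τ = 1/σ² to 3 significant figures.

For Normal(μ,σ), the p-quantile is μ + z_p·σ. Here z_{0.26} = -0.6433, z_{0.9} = 1.282.
So 0.32 = μ − 0.6433σ and 1.27 = μ + 1.282σ.
Subtracting: σ = (1.27 − 0.32)/(1.282 − (-0.6433)) = 0.49.
Then μ = 0.32 − (-0.6433)·0.49 = 0.64.
Precision τ = 1/σ² = 1/0.4935² = 4.11.

μ = 0.64, τ = 4.11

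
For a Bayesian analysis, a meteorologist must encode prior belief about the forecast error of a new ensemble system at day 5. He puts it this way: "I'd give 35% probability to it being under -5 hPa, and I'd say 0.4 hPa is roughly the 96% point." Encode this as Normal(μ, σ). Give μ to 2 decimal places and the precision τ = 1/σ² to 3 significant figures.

μ = -4.03, τ = 0.156

For Normal(μ,σ), the p-quantile is μ + z_p·σ. Here z_{0.35} = -0.3853, z_{0.96} = 1.751.
So -5 = μ − 0.3853σ and 0.4 = μ + 1.751σ.
Subtracting: σ = (0.4 − -5)/(1.751 − (-0.3853)) = 2.53.
Then μ = -5 − (-0.3853)·2.53 = -4.03.
Precision τ = 1/σ² = 1/2.528² = 0.156.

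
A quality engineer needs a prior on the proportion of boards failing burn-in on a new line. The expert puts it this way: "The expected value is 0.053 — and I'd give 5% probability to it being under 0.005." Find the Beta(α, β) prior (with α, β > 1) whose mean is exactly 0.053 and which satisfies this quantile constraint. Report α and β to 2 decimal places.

α ≈ 1.29, β ≈ 23.11

With mean 0.053 fixed, write α = 0.053s, β = 0.947s where s = α+β.
Need P(θ < 0.005) = 0.05 under Beta(0.053s, 0.947s). Normal approximation: (q−m)/√(m(1−m)/s) ≈ z_{0.05} = -1.64, so s ≈ 0.053·0.947·(-1.64)²/(0.005−0.053)² = 58.9.
At s = 58.9: P(θ<0.005) ≈ 0.002. Adjusting to match 0.05 gives s ≈ 24.41.
So α = 0.053·24.41 ≈ 1.29, β = 0.947·24.41 ≈ 23.11.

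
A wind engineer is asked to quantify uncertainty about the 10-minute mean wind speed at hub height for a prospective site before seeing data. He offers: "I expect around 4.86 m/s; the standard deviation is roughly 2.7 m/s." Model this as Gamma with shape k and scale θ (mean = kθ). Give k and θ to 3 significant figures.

For Gamma(k, scale θ): mean = kθ, variance = kθ², so CV = 1/√k.
CV = SD/mean = 2.7/4.86 = 0.5556, hence k = 1/CV² = 3.24.
Then θ = mean/k = 4.86/3.24 = 1.5.

k ≈ 3.24, θ ≈ 1.5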